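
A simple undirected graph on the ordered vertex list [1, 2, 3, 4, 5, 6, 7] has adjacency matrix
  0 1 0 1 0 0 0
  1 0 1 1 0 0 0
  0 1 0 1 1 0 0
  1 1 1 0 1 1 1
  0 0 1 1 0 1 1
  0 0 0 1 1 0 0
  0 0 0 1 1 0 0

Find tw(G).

A width-2 tree decomposition is:
Bags: B1 = {3, 4, 5}  B2 = {4, 5, 7}  B3 = {4, 5, 6}  B4 = {2, 3, 4}  B5 = {1, 2, 4}
Tree: B1–B2, B1–B3, B1–B4, B4–B5
The largest bag has 3 vertices, giving width 2; this decomposition certifies tw(G) ≤ 2. Conversely, {1, 2, 4} is a clique of size 3, and the vertices of any clique must share a bag in every tree decomposition; so some bag has ≥ 3 vertices and tw(G) ≥ 2. Hence tw(G) = 2 exactly.

2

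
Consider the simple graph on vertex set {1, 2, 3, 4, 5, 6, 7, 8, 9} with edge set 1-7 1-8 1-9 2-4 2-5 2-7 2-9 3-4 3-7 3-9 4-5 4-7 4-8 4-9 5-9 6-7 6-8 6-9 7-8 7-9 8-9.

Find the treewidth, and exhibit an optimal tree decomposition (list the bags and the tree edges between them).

Every bag has size at most 4, so the width is 4 − 1 = 3 and tw(G) ≤ 3. For the lower bound, the 4 vertices {2, 4, 5, 9} are pairwise adjacent, and any tree decomposition puts a clique entirely inside one bag — forcing width ≥ 3. Therefore the treewidth is 3.

Treewidth 3.
Bags: B1 = {4, 7, 8, 9}  B2 = {6, 7, 8, 9}  B3 = {2, 4, 7, 9}  B4 = {2, 4, 5, 9}  B5 = {1, 7, 8, 9}  B6 = {3, 4, 7, 9}
Tree: B1–B2, B1–B3, B3–B4, B2–B5, B3–B6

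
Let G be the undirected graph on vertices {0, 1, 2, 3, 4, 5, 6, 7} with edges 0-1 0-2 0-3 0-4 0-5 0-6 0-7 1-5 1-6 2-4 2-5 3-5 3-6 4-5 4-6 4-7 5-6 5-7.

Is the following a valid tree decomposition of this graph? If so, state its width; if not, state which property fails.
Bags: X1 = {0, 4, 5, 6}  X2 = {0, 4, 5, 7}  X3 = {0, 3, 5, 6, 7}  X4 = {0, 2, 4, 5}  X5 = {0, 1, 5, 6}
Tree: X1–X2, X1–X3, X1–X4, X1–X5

No — bags containing vertex 7 are not connected in the tree.

A tree decomposition must satisfy three properties: every vertex lies in some bag; for every edge, both endpoints lie together in some bag; and for every vertex, the bags containing it form a connected subtree. Here bags containing vertex 7 are not connected in the tree, so the decomposition is invalid.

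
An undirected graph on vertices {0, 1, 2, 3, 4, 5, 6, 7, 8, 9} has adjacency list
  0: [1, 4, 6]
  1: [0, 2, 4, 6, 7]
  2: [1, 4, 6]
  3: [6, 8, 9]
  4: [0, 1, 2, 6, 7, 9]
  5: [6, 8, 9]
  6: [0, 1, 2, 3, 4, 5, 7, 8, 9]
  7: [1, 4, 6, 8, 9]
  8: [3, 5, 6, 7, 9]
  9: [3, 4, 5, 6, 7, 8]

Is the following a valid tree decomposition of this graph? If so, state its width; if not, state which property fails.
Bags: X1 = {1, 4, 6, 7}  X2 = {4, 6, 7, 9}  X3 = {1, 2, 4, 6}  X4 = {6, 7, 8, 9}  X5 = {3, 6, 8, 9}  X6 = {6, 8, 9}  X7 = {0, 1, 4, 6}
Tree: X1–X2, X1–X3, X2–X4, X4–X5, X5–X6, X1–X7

No — vertex 5 appears in no bag.

A tree decomposition must satisfy three properties: every vertex lies in some bag; for every edge, both endpoints lie together in some bag; and for every vertex, the bags containing it form a connected subtree. Here vertex 5 appears in no bag, so the decomposition is invalid.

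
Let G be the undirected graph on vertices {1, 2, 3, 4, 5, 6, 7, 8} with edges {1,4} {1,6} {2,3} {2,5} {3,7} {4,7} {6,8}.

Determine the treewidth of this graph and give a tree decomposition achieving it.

Treewidth 1.
One optimal decomposition is:
Bags: B1 = {2, 5}  B2 = {2, 3}  B3 = {3, 7}  B4 = {4, 7}  B5 = {1, 4}  B6 = {1, 6}  B7 = {6, 8}
Tree: B1–B2, B2–B3, B3–B4, B4–B5, B5–B6, B6–B7

The largest bag has 2 vertices, giving width 1; this decomposition certifies tw(G) ≤ 1. Since G has at least one edge (e.g. 5–2), it is not an edgeless graph, so tw(G) ≥ 1. Combining the bounds, tw(G) = 1.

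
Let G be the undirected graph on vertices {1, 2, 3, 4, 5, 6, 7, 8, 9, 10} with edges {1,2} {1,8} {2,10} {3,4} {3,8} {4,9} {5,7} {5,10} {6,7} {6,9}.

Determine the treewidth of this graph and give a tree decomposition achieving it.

Every bag has size at most 3, so the width is 3 − 1 = 2 and tw(G) ≤ 2. For the lower bound, G contains the cycle 1–2–10–5–7–6–9–4–3–8–1, so G is not a forest; only forests have treewidth ≤ 1, hence tw(G) ≥ 2. Therefore the treewidth is 2.

Treewidth 2.
One optimal decomposition is:
Bags: B1 = {1, 2, 10}  B2 = {1, 5, 10}  B3 = {1, 5, 7}  B4 = {1, 6, 7}  B5 = {1, 6, 9}  B6 = {1, 4, 9}  B7 = {1, 3, 4}  B8 = {1, 3, 8}
Tree: B1–B2, B2–B3, B3–B4, B4–B5, B5–B6, B6–B7, B7–B8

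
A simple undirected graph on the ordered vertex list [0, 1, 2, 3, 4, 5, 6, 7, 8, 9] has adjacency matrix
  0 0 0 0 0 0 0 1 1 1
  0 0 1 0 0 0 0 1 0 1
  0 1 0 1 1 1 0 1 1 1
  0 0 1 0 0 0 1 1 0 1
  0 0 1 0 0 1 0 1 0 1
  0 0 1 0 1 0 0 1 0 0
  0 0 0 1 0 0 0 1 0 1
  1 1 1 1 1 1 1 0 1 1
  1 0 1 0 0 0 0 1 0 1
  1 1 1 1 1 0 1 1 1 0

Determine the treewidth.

3

A width-3 tree decomposition is:
Bags: B1 = {2, 4, 7, 9}  B2 = {2, 4, 5, 7}  B3 = {2, 7, 8, 9}  B4 = {2, 3, 7, 9}  B5 = {3, 6, 7, 9}  B6 = {0, 7, 8, 9}  B7 = {1, 2, 7, 9}
Tree: B1–B2, B1–B3, B1–B4, B4–B5, B3–B6, B1–B7
Each bag holds 4 vertices, so the decomposition has width 3, which upper-bounds the treewidth. For the lower bound, the 4 vertices {0, 7, 8, 9} are pairwise adjacent, and any tree decomposition puts a clique entirely inside one bag — forcing width ≥ 3. Hence tw(G) = 3 exactly.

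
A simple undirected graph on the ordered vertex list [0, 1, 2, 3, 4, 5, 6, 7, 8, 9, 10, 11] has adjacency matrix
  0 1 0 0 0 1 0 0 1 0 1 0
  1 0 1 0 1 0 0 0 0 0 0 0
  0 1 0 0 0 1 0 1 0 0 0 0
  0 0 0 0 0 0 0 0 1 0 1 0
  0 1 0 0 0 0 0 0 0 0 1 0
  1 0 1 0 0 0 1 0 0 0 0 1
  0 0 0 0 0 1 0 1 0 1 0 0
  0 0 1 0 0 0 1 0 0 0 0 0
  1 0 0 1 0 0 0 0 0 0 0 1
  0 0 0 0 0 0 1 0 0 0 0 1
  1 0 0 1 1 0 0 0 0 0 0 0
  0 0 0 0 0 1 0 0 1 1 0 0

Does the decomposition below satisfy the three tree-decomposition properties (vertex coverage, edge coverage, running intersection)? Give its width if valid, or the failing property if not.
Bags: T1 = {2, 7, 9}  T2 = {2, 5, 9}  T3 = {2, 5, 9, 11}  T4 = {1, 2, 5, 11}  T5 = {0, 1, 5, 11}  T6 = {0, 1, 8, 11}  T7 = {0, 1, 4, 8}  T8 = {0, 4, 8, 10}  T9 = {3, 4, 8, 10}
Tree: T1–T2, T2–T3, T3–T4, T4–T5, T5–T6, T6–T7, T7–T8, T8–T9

A tree decomposition must satisfy three properties: every vertex lies in some bag; for every edge, both endpoints lie together in some bag; and for every vertex, the bags containing it form a connected subtree. Here vertex 6 appears in no bag, so the decomposition is invalid.

No — vertex 6 appears in no bag.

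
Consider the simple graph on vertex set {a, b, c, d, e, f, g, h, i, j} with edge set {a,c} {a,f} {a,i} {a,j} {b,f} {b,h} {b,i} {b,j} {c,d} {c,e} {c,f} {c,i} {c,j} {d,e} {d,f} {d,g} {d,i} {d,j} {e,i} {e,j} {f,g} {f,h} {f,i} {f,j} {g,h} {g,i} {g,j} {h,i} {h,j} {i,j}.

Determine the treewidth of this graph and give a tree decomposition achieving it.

Treewidth 4.
One optimal decomposition is:
Bags: B1 = {d, f, g, i, j}  B2 = {c, d, f, i, j}  B3 = {f, g, h, i, j}  B4 = {b, f, h, i, j}  B5 = {c, d, e, i, j}  B6 = {a, c, f, i, j}
Tree: B1–B2, B1–B3, B3–B4, B2–B5, B2–B6

The largest bag has 5 vertices, giving width 4; this decomposition certifies tw(G) ≤ 4. On the other hand G contains the 5-clique {c, d, e, i, j}. A clique must lie in a single bag of any decomposition, so no decomposition can have width below 4. The upper and lower bounds meet at 4, so that is the treewidth.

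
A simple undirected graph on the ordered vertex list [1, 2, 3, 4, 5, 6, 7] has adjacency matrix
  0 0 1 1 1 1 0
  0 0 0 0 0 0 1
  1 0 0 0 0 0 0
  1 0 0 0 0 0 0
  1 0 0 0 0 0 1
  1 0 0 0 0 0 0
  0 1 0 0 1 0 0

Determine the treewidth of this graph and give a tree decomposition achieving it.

Treewidth 1.
One such decomposition:
Bags: B1 = {1, 5}  B2 = {5, 7}  B3 = {1, 3}  B4 = {2, 7}  B5 = {1, 6}  B6 = {1, 4}
Tree: B1–B2, B1–B3, B2–B4, B3–B5, B1–B6

Each bag holds 2 vertices, so the decomposition has width 1, which upper-bounds the treewidth. G has an edge, so its treewidth is at least 1. Combining the bounds, tw(G) = 1.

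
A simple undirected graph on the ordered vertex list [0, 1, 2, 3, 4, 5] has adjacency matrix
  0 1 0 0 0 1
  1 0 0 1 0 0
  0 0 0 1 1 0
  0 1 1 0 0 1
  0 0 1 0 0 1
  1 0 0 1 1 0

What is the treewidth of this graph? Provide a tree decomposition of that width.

Treewidth 2.
One optimal decomposition is:
Bags: B1 = {0, 1, 3}  B2 = {0, 3, 5}  B3 = {2, 3, 5}  B4 = {2, 4, 5}
Tree: B1–B2, B2–B3, B3–B4

Each bag holds 3 vertices, so the decomposition has width 2, which upper-bounds the treewidth. Since 1–0–5–3–1 is a cycle in G, G is not acyclic. Forests are exactly the graphs of treewidth ≤ 1, so tw(G) ≥ 2. Combining the bounds, tw(G) = 2.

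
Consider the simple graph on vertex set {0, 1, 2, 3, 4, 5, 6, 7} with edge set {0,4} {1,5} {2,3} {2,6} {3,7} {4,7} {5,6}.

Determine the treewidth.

1

A width-1 tree decomposition is:
Bags: B1 = {1, 5}  B2 = {5, 6}  B3 = {2, 6}  B4 = {2, 3}  B5 = {3, 7}  B6 = {4, 7}  B7 = {0, 4}
Tree: B1–B2, B2–B3, B3–B4, B4–B5, B5–B6, B6–B7
Every bag has size at most 2, so the width is 2 − 1 = 1 and tw(G) ≤ 1. G has an edge, so its treewidth is at least 1. Therefore the treewidth is 1.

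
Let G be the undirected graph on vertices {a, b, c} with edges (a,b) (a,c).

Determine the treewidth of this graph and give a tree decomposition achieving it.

Treewidth 1.
One such decomposition:
Bags: B1 = {a, c}  B2 = {a, b}
Tree: B1–B2

Each bag holds 2 vertices, so the decomposition has width 1, which upper-bounds the treewidth. Any graph with an edge has treewidth ≥ 1, and G has the edge c–a. Hence tw(G) = 1 exactly.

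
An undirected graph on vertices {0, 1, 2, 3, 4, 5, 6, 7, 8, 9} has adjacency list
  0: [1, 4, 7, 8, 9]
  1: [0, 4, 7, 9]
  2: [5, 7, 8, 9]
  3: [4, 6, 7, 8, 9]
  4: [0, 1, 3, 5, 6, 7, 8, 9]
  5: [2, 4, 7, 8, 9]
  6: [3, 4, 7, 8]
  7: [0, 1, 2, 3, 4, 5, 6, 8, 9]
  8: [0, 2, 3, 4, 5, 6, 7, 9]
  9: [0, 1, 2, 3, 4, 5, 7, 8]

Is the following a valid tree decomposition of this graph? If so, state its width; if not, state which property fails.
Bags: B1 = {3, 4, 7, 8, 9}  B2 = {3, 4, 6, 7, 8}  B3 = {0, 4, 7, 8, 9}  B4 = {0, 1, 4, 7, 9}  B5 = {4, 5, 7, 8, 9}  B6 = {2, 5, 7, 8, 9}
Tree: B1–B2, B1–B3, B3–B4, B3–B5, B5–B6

Yes; width 4.

Every vertex of G appears in some bag (union = {0, 1, 2, 3, 4, 5, 6, 7, 8, 9}); every edge is covered by a bag; and for each vertex v the set of bags containing v is connected in the bag tree. The decomposition is therefore valid. The largest bag has 5 vertices, so the width is 4.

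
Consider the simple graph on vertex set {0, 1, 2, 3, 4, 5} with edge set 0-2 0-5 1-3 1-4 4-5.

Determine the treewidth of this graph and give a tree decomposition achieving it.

Treewidth 1.
One such decomposition:
Bags: B1 = {0, 2}  B2 = {0, 5}  B3 = {4, 5}  B4 = {1, 4}  B5 = {1, 3}
Tree: B1–B2, B2–B3, B3–B4, B4–B5

Every bag has size at most 2, so the width is 2 − 1 = 1 and tw(G) ≤ 1. G has an edge, so its treewidth is at least 1. Therefore the treewidth is 1.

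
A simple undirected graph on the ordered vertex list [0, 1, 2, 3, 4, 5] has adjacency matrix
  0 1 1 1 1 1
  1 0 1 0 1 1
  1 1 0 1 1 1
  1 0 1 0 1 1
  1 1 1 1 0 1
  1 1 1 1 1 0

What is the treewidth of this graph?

A width-4 tree decomposition is:
Bags: B1 = {0, 2, 3, 4, 5}  B2 = {0, 1, 2, 4, 5}
Tree: B1–B2
Every bag has size at most 5, so the width is 5 − 1 = 4 and tw(G) ≤ 4. Conversely, {0, 1, 2, 4, 5} is a clique of size 5, and the vertices of any clique must share a bag in every tree decomposition; so some bag has ≥ 5 vertices and tw(G) ≥ 4. Therefore the treewidth is 4.

4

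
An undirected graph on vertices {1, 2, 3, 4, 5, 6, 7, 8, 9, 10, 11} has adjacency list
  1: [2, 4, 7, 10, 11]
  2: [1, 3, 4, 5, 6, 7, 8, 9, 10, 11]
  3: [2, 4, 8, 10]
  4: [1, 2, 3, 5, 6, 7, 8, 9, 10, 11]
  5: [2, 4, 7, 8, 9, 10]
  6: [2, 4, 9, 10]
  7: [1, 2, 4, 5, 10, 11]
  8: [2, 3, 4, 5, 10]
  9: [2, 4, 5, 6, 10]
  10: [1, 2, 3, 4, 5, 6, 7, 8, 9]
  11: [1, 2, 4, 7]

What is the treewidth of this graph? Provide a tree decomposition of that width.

Each bag holds 5 vertices, so the decomposition has width 4, which upper-bounds the treewidth. For the lower bound, the 5 vertices {1, 2, 4, 7, 10} are pairwise adjacent, and any tree decomposition puts a clique entirely inside one bag — forcing width ≥ 4. Therefore the treewidth is 4.

Treewidth 4.
Bags: B1 = {1, 2, 4, 7, 10}  B2 = {2, 4, 5, 7, 10}  B3 = {2, 4, 5, 9, 10}  B4 = {2, 4, 5, 8, 10}  B5 = {1, 2, 4, 7, 11}  B6 = {2, 4, 6, 9, 10}  B7 = {2, 3, 4, 8, 10}
Tree: B1–B2, B2–B3, B2–B4, B1–B5, B3–B6, B4–B7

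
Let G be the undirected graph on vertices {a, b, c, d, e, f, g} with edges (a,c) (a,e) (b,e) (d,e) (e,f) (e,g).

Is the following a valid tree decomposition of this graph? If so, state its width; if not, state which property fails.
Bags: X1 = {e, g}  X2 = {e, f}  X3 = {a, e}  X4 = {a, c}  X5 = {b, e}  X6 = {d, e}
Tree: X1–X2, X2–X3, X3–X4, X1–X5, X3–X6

Yes; width 1.

Checking the three conditions: (i) the bags cover all of {a, b, c, d, e, f, g}; (ii) for each edge, some bag contains both endpoints; (iii) the bags containing any fixed vertex form a subtree. All hold, so the decomposition is valid with width 2 − 1 = 1.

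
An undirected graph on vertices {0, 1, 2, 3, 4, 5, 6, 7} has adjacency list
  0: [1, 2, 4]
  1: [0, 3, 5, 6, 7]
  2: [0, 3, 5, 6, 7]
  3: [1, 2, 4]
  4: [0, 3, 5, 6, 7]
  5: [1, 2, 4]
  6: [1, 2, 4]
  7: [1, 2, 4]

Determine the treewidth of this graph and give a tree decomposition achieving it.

Treewidth 3.
Bags: B1 = {1, 2, 4, 5}  B2 = {1, 2, 4, 6}  B3 = {1, 2, 3, 4}  B4 = {1, 2, 4, 7}  B5 = {0, 1, 2, 4}
Tree: B1–B2, B2–B3, B3–B4, B4–B5

Each bag holds 4 vertices, so the decomposition has width 3, which upper-bounds the treewidth. For the lower bound: the 4 vertex sets {4,5}, {2,6}, {1}, {3} are disjoint, each induces a connected subgraph, and every pair is joined by at least one edge of G. Contracting each set to a single vertex therefore yields K_{4} as a minor, and since treewidth is minor-monotone, tw(G) ≥ tw(K_{4}) = 3. Therefore the treewidth is 3.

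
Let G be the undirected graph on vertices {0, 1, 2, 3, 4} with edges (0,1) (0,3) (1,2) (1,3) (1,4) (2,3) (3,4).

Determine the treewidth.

2

A width-2 tree decomposition is:
Bags: B1 = {1, 2, 3}  B2 = {0, 1, 3}  B3 = {1, 3, 4}
Tree: B1–B2, B2–B3
The largest bag has 3 vertices, giving width 2; this decomposition certifies tw(G) ≤ 2. For the lower bound, the 3 vertices {0, 1, 3} are pairwise adjacent, and any tree decomposition puts a clique entirely inside one bag — forcing width ≥ 2. Therefore the treewidth is 2.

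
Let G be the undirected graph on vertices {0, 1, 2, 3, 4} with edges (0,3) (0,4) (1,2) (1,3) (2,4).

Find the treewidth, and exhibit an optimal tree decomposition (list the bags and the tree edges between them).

Every bag has size at most 3, so the width is 3 − 1 = 2 and tw(G) ≤ 2. Since 1–3–0–4–2–1 is a cycle in G, G is not acyclic. Forests are exactly the graphs of treewidth ≤ 1, so tw(G) ≥ 2. Hence tw(G) = 2 exactly.

Treewidth 2.
One such decomposition:
Bags: B1 = {0, 1, 3}  B2 = {0, 1, 4}  B3 = {1, 2, 4}
Tree: B1–B2, B2–B3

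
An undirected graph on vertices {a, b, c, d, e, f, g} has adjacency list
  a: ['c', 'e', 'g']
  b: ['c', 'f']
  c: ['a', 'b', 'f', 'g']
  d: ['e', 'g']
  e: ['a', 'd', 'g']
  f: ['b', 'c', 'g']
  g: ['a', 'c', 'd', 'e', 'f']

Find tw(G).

A width-2 tree decomposition is:
Bags: B1 = {a, c, g}  B2 = {a, e, g}  B3 = {c, f, g}  B4 = {b, c, f}  B5 = {d, e, g}
Tree: B1–B2, B1–B3, B3–B4, B2–B5
Every bag has size at most 3, so the width is 3 − 1 = 2 and tw(G) ≤ 2. On the other hand G contains the 3-clique {d, e, g}. A clique must lie in a single bag of any decomposition, so no decomposition can have width below 2. Combining the bounds, tw(G) = 2.

2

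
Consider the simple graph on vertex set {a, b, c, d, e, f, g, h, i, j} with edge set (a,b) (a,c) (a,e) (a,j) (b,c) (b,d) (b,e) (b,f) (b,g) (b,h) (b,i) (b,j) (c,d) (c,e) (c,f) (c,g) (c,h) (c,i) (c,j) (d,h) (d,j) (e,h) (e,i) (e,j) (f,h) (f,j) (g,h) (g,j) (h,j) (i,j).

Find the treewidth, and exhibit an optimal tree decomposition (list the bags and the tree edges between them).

Treewidth 4.
One optimal decomposition is:
Bags: B1 = {a, b, c, e, j}  B2 = {b, c, e, h, j}  B3 = {b, c, f, h, j}  B4 = {b, c, g, h, j}  B5 = {b, c, e, i, j}  B6 = {b, c, d, h, j}
Tree: B1–B2, B2–B3, B3–B4, B1–B5, B3–B6

Each bag holds 5 vertices, so the decomposition has width 4, which upper-bounds the treewidth. On the other hand G contains the 5-clique {b, c, d, h, j}. A clique must lie in a single bag of any decomposition, so no decomposition can have width below 4. The upper and lower bounds meet at 4, so that is the treewidth.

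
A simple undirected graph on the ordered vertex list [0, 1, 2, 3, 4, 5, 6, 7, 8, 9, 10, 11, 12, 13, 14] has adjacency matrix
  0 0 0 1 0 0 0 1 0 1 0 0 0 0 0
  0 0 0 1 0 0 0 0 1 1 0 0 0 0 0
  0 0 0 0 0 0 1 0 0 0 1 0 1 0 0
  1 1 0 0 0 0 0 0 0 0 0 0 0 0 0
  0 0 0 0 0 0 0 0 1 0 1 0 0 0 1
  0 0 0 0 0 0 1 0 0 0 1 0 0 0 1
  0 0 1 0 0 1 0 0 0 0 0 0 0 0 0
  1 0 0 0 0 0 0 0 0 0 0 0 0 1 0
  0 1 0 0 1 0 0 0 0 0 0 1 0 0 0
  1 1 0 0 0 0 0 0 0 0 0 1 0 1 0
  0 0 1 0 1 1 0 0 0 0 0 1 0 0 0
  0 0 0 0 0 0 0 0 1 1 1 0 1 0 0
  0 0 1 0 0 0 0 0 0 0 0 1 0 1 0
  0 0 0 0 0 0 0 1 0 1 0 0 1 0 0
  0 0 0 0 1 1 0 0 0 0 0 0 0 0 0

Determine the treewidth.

A width-3 tree decomposition is:
Bags: B1 = {2, 5, 6, 14}  B2 = {2, 5, 10, 14}  B3 = {2, 4, 10, 14}  B4 = {2, 4, 10, 12}  B5 = {4, 10, 11, 12}  B6 = {4, 8, 11, 12}  B7 = {8, 11, 12, 13}  B8 = {8, 9, 11, 13}  B9 = {1, 8, 9, 13}  B10 = {1, 7, 9, 13}  B11 = {0, 1, 7, 9}  B12 = {0, 1, 3, 7}
Tree: B1–B2, B2–B3, B3–B4, B4–B5, B5–B6, B6–B7, B7–B8, B8–B9, B9–B10, B10–B11, B11–B12
The largest bag has 4 vertices, giving width 3; this decomposition certifies tw(G) ≤ 3. For the lower bound: the 4 vertex sets {5,6,14}, {2}, {10}, {4,8,11,12} are disjoint, each induces a connected subgraph, and every pair is joined by at least one edge of G. Contracting each set to a single vertex therefore yields K_{4} as a minor, and since treewidth is minor-monotone, tw(G) ≥ tw(K_{4}) = 3. Hence tw(G) = 3 exactly.

3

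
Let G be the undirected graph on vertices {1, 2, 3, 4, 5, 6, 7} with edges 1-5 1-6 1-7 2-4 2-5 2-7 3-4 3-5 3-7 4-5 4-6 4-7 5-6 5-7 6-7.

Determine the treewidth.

3

A width-3 tree decomposition is:
Bags: B1 = {4, 5, 6, 7}  B2 = {3, 4, 5, 7}  B3 = {1, 5, 6, 7}  B4 = {2, 4, 5, 7}
Tree: B1–B2, B1–B3, B1–B4
The largest bag has 4 vertices, giving width 3; this decomposition certifies tw(G) ≤ 3. Conversely, {1, 5, 6, 7} is a clique of size 4, and the vertices of any clique must share a bag in every tree decomposition; so some bag has ≥ 4 vertices and tw(G) ≥ 3. The upper and lower bounds meet at 3, so that is the treewidth.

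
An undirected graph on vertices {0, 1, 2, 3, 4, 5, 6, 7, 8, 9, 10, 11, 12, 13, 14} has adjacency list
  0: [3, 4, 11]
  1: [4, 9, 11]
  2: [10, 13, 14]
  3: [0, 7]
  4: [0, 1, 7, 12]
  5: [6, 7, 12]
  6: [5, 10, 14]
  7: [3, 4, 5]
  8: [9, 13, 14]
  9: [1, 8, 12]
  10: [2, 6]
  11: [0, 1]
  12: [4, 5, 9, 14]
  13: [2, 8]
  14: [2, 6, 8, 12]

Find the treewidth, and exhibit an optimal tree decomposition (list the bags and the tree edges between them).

Treewidth 3.
Bags: B1 = {2, 8, 10, 13}  B2 = {2, 8, 10, 14}  B3 = {6, 8, 10, 14}  B4 = {6, 8, 9, 14}  B5 = {6, 9, 12, 14}  B6 = {5, 6, 9, 12}  B7 = {1, 5, 9, 12}  B8 = {1, 4, 5, 12}  B9 = {1, 4, 5, 7}  B10 = {1, 4, 7, 11}  B11 = {0, 4, 7, 11}  B12 = {0, 3, 7, 11}
Tree: B1–B2, B2–B3, B3–B4, B4–B5, B5–B6, B6–B7, B7–B8, B8–B9, B9–B10, B10–B11, B11–B12

Every bag has size at most 4, so the width is 4 − 1 = 3 and tw(G) ≤ 3. For the lower bound: the 4 vertex sets {2,10,13}, {8}, {14}, {5,6,9,12} are disjoint, each induces a connected subgraph, and every pair is joined by at least one edge of G. Contracting each set to a single vertex therefore yields K_{4} as a minor, and since treewidth is minor-monotone, tw(G) ≥ tw(K_{4}) = 3. Combining the bounds, tw(G) = 3.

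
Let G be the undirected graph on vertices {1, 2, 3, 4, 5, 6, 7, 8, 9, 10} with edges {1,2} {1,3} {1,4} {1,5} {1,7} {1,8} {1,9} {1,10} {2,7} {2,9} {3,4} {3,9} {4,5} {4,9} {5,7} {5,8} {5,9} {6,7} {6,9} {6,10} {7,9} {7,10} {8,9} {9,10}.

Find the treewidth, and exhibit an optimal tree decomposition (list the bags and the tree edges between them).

The largest bag has 4 vertices, giving width 3; this decomposition certifies tw(G) ≤ 3. On the other hand G contains the 4-clique {1, 7, 9, 10}. A clique must lie in a single bag of any decomposition, so no decomposition can have width below 3. Therefore the treewidth is 3.

Treewidth 3.
One optimal decomposition is:
Bags: B1 = {1, 5, 7, 9}  B2 = {1, 4, 5, 9}  B3 = {1, 7, 9, 10}  B4 = {6, 7, 9, 10}  B5 = {1, 2, 7, 9}  B6 = {1, 3, 4, 9}  B7 = {1, 5, 8, 9}
Tree: B1–B2, B1–B3, B3–B4, B1–B5, B2–B6, B2–B7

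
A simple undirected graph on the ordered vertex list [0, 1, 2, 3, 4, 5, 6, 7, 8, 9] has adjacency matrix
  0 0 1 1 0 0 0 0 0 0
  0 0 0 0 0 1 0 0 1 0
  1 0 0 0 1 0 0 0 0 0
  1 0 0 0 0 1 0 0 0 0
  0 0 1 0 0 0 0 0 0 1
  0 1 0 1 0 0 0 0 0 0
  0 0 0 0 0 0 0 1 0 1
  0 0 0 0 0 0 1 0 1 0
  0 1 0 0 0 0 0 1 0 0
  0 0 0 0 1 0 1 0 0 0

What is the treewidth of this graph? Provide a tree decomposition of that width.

The largest bag has 3 vertices, giving width 2; this decomposition certifies tw(G) ≤ 2. The edges 1–8–7–6–9–4–2–0–3–5–1 form a cycle, so G is not a tree and its treewidth is at least 2. Therefore the treewidth is 2.

Treewidth 2.
Bags: B1 = {1, 7, 8}  B2 = {1, 6, 7}  B3 = {1, 6, 9}  B4 = {1, 4, 9}  B5 = {1, 2, 4}  B6 = {0, 1, 2}  B7 = {0, 1, 3}  B8 = {1, 3, 5}
Tree: B1–B2, B2–B3, B3–B4, B4–B5, B5–B6, B6–B7, B7–B8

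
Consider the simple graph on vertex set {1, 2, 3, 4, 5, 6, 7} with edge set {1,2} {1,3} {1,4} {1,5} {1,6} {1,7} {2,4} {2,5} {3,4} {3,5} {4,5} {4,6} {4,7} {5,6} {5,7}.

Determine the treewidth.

3

A width-3 tree decomposition is:
Bags: B1 = {1, 4, 5, 7}  B2 = {1, 3, 4, 5}  B3 = {1, 2, 4, 5}  B4 = {1, 4, 5, 6}
Tree: B1–B2, B2–B3, B2–B4
Every bag has size at most 4, so the width is 4 − 1 = 3 and tw(G) ≤ 3. On the other hand G contains the 4-clique {1, 2, 4, 5}. A clique must lie in a single bag of any decomposition, so no decomposition can have width below 3. Combining the bounds, tw(G) = 3.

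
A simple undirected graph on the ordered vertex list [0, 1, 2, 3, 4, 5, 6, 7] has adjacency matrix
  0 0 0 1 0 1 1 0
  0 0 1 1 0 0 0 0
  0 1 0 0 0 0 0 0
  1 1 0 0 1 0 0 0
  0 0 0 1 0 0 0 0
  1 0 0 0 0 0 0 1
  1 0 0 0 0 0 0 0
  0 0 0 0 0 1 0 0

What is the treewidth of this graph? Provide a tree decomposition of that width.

Treewidth 1.
One optimal decomposition is:
Bags: B1 = {0, 3}  B2 = {0, 5}  B3 = {1, 3}  B4 = {5, 7}  B5 = {0, 6}  B6 = {3, 4}  B7 = {1, 2}
Tree: B1–B2, B1–B3, B2–B4, B2–B5, B3–B6, B3–B7

The largest bag has 2 vertices, giving width 1; this decomposition certifies tw(G) ≤ 1. Any graph with an edge has treewidth ≥ 1, and G has the edge 3–0. Combining the bounds, tw(G) = 1.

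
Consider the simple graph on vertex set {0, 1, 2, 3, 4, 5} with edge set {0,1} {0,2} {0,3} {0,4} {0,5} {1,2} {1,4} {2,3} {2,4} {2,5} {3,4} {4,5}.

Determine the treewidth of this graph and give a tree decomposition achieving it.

Treewidth 3.
Bags: B1 = {0, 2, 3, 4}  B2 = {0, 2, 4, 5}  B3 = {0, 1, 2, 4}
Tree: B1–B2, B1–B3

Each bag holds 4 vertices, so the decomposition has width 3, which upper-bounds the treewidth. For the lower bound, the 4 vertices {0, 1, 2, 4} are pairwise adjacent, and any tree decomposition puts a clique entirely inside one bag — forcing width ≥ 3. Hence tw(G) = 3 exactly.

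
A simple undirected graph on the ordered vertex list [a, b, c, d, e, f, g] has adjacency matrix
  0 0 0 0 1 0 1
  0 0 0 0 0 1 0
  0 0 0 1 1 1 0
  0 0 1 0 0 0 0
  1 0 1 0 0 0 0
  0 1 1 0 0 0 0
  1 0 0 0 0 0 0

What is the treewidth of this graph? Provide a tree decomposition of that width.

Treewidth 1.
One optimal decomposition is:
Bags: B1 = {b, f}  B2 = {c, f}  B3 = {c, e}  B4 = {a, e}  B5 = {a, g}  B6 = {c, d}
Tree: B1–B2, B2–B3, B3–B4, B4–B5, B2–B6

Every bag has size at most 2, so the width is 2 − 1 = 1 and tw(G) ≤ 1. Since G has at least one edge (e.g. f–b), it is not an edgeless graph, so tw(G) ≥ 1. Combining the bounds, tw(G) = 1.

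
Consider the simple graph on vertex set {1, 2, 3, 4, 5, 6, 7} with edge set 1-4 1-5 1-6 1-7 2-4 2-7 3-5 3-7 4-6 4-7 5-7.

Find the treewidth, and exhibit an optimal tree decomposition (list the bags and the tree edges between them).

Every bag has size at most 3, so the width is 3 − 1 = 2 and tw(G) ≤ 2. On the other hand G contains the 3-clique {1, 4, 6}. A clique must lie in a single bag of any decomposition, so no decomposition can have width below 2. The upper and lower bounds meet at 2, so that is the treewidth.

Treewidth 2.
One optimal decomposition is:
Bags: B1 = {1, 4, 7}  B2 = {1, 4, 6}  B3 = {2, 4, 7}  B4 = {1, 5, 7}  B5 = {3, 5, 7}
Tree: B1–B2, B1–B3, B1–B4, B4–B5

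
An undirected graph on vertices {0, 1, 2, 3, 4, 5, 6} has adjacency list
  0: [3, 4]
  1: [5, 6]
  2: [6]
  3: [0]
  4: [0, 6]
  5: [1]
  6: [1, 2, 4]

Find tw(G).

A width-1 tree decomposition is:
Bags: B1 = {1, 6}  B2 = {4, 6}  B3 = {0, 4}  B4 = {2, 6}  B5 = {0, 3}  B6 = {1, 5}
Tree: B1–B2, B2–B3, B2–B4, B3–B5, B1–B6
Each bag holds 2 vertices, so the decomposition has width 1, which upper-bounds the treewidth. Any graph with an edge has treewidth ≥ 1, and G has the edge 1–6. Hence tw(G) = 1 exactly.

1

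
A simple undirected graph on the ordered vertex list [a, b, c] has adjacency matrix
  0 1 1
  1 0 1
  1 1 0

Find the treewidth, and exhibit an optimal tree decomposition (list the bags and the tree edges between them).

With just one bag of size 3, the width is 3 − 1 = 2, so tw(G) ≤ 2. On the other hand G contains the 3-clique {a, b, c}. A clique must lie in a single bag of any decomposition, so no decomposition can have width below 2. Combining the bounds, tw(G) = 2.

Treewidth 2.
One such decomposition:
Bags: B1 = {a, b, c}
Tree: (single bag)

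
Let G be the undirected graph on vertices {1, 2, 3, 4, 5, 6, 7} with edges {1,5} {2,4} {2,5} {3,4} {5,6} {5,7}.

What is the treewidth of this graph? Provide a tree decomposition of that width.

Treewidth 1.
One such decomposition:
Bags: B1 = {2, 5}  B2 = {5, 6}  B3 = {1, 5}  B4 = {2, 4}  B5 = {3, 4}  B6 = {5, 7}
Tree: B1–B2, B2–B3, B1–B4, B4–B5, B3–B6

Each bag holds 2 vertices, so the decomposition has width 1, which upper-bounds the treewidth. Any graph with an edge has treewidth ≥ 1, and G has the edge 5–2. Therefore the treewidth is 1.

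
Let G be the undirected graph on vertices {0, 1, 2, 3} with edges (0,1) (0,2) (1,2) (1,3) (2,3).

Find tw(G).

A width-2 tree decomposition is:
Bags: B1 = {1, 2, 3}  B2 = {0, 1, 2}
Tree: B1–B2
Every bag has size at most 3, so the width is 3 − 1 = 2 and tw(G) ≤ 2. Conversely, {0, 1, 2} is a clique of size 3, and the vertices of any clique must share a bag in every tree decomposition; so some bag has ≥ 3 vertices and tw(G) ≥ 2. Therefore the treewidth is 2.

2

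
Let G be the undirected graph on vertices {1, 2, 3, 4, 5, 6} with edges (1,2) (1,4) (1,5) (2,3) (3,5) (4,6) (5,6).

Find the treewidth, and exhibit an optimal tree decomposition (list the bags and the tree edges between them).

The largest bag has 3 vertices, giving width 2; this decomposition certifies tw(G) ≤ 2. Since 3–2–1–5–3 is a cycle in G, G is not acyclic. Forests are exactly the graphs of treewidth ≤ 1, so tw(G) ≥ 2. Combining the bounds, tw(G) = 2.

Treewidth 2.
Bags: B1 = {2, 3, 5}  B2 = {1, 2, 5}  B3 = {1, 5, 6}  B4 = {1, 4, 6}
Tree: B1–B2, B2–B3, B3–B4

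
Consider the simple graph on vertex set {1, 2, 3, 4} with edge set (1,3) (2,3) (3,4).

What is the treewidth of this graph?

1

A width-1 tree decomposition is:
Bags: B1 = {1, 3}  B2 = {3, 4}  B3 = {2, 3}
Tree: B1–B2, B2–B3
Each bag holds 2 vertices, so the decomposition has width 1, which upper-bounds the treewidth. G has an edge, so its treewidth is at least 1. Hence tw(G) = 1 exactly.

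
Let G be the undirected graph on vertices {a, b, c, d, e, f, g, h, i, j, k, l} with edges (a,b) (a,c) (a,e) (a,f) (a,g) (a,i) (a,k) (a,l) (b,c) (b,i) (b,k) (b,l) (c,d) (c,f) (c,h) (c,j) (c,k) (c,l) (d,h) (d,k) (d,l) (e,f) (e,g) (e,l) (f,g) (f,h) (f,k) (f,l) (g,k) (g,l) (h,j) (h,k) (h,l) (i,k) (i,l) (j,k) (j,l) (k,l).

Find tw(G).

4

A width-4 tree decomposition is:
Bags: B1 = {a, c, f, k, l}  B2 = {c, f, h, k, l}  B3 = {a, b, c, k, l}  B4 = {c, h, j, k, l}  B5 = {c, d, h, k, l}  B6 = {a, b, i, k, l}  B7 = {a, f, g, k, l}  B8 = {a, e, f, g, l}
Tree: B1–B2, B1–B3, B2–B4, B2–B5, B3–B6, B1–B7, B7–B8
The largest bag has 5 vertices, giving width 4; this decomposition certifies tw(G) ≤ 4. For the lower bound, the 5 vertices {a, e, f, g, l} are pairwise adjacent, and any tree decomposition puts a clique entirely inside one bag — forcing width ≥ 4. Hence tw(G) = 4 exactly.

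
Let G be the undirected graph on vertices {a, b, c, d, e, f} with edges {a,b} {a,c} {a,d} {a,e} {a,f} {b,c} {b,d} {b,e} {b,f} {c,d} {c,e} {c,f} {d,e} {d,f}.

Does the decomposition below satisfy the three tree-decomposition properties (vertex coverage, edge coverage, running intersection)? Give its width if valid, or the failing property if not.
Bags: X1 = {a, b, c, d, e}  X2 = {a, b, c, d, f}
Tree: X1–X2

Checking the three conditions: (i) the bags cover all of {a, b, c, d, e, f}; (ii) for each edge, some bag contains both endpoints; (iii) the bags containing any fixed vertex form a subtree. All hold, so the decomposition is valid with width 5 − 1 = 4.

Yes; width 4.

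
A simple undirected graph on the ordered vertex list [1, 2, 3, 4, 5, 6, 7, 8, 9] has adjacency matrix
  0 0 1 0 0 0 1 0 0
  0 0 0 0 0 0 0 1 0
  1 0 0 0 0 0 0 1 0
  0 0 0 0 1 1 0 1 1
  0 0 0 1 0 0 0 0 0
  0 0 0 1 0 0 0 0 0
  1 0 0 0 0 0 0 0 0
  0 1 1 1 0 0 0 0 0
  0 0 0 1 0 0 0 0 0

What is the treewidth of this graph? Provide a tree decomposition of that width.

Each bag holds 2 vertices, so the decomposition has width 1, which upper-bounds the treewidth. Since G has at least one edge (e.g. 8–4), it is not an edgeless graph, so tw(G) ≥ 1. The upper and lower bounds meet at 1, so that is the treewidth.

Treewidth 1.
Bags: B1 = {4, 8}  B2 = {4, 6}  B3 = {4, 5}  B4 = {3, 8}  B5 = {1, 3}  B6 = {4, 9}  B7 = {1, 7}  B8 = {2, 8}
Tree: B1–B2, B1–B3, B1–B4, B4–B5, B2–B6, B5–B7, B4–B8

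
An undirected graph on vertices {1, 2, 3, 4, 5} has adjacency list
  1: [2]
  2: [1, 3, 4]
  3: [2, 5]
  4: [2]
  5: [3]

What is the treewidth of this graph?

1

A width-1 tree decomposition is:
Bags: B1 = {2, 3}  B2 = {3, 5}  B3 = {2, 4}  B4 = {1, 2}
Tree: B1–B2, B1–B3, B1–B4
Each bag holds 2 vertices, so the decomposition has width 1, which upper-bounds the treewidth. Any graph with an edge has treewidth ≥ 1, and G has the edge 2–3. Hence tw(G) = 1 exactly.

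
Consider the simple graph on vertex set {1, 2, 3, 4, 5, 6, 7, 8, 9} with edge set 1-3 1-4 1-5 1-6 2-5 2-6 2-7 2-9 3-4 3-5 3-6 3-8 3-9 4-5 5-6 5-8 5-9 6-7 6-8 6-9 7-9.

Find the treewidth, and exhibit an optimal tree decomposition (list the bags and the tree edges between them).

Treewidth 3.
Bags: B1 = {1, 3, 5, 6}  B2 = {3, 5, 6, 9}  B3 = {2, 5, 6, 9}  B4 = {1, 3, 4, 5}  B5 = {2, 6, 7, 9}  B6 = {3, 5, 6, 8}
Tree: B1–B2, B2–B3, B1–B4, B3–B5, B2–B6

The largest bag has 4 vertices, giving width 3; this decomposition certifies tw(G) ≤ 3. For the lower bound, the 4 vertices {2, 5, 6, 9} are pairwise adjacent, and any tree decomposition puts a clique entirely inside one bag — forcing width ≥ 3. Therefore the treewidth is 3.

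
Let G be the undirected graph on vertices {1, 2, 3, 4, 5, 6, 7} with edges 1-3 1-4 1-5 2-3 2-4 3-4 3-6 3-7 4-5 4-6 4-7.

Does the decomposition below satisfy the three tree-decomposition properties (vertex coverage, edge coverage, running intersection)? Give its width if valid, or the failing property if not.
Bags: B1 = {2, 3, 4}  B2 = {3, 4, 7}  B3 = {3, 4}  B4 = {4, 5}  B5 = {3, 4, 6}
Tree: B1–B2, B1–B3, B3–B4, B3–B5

A tree decomposition must satisfy three properties: every vertex lies in some bag; for every edge, both endpoints lie together in some bag; and for every vertex, the bags containing it form a connected subtree. Here vertex 1 appears in no bag, so the decomposition is invalid.

No — vertex 1 appears in no bag.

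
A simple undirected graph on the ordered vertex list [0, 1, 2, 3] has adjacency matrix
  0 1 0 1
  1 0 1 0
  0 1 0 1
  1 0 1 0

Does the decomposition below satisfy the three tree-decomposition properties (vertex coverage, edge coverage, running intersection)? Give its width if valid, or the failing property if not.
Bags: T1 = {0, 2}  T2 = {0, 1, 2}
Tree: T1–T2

A tree decomposition must satisfy three properties: every vertex lies in some bag; for every edge, both endpoints lie together in some bag; and for every vertex, the bags containing it form a connected subtree. Here vertex 3 appears in no bag, so the decomposition is invalid.

No — vertex 3 appears in no bag.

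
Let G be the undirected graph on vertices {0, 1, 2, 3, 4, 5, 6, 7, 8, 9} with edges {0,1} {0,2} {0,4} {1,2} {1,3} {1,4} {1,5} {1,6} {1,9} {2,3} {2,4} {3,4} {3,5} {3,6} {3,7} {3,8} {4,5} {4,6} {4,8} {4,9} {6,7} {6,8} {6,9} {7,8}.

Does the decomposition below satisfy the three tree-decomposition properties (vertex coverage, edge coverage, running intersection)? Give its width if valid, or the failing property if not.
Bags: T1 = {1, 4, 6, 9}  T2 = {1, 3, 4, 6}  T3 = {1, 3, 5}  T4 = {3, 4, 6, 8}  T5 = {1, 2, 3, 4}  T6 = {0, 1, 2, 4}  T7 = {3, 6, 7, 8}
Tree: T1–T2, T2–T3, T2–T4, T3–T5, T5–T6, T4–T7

A tree decomposition must satisfy three properties: every vertex lies in some bag; for every edge, both endpoints lie together in some bag; and for every vertex, the bags containing it form a connected subtree. Here edge (4,5) lies in no bag, so the decomposition is invalid.

No — edge (4,5) lies in no bag.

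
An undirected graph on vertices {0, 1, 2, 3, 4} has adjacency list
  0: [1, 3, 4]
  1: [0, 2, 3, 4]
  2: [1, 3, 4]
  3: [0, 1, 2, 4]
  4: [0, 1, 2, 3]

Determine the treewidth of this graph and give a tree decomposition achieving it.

Every bag has size at most 4, so the width is 4 − 1 = 3 and tw(G) ≤ 3. On the other hand G contains the 4-clique {0, 1, 3, 4}. A clique must lie in a single bag of any decomposition, so no decomposition can have width below 3. Therefore the treewidth is 3.

Treewidth 3.
One optimal decomposition is:
Bags: B1 = {0, 1, 3, 4}  B2 = {1, 2, 3, 4}
Tree: B1–B2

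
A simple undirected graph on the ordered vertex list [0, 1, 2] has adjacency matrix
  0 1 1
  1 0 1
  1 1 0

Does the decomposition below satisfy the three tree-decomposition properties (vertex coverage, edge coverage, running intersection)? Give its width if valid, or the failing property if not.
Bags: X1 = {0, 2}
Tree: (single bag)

A tree decomposition must satisfy three properties: every vertex lies in some bag; for every edge, both endpoints lie together in some bag; and for every vertex, the bags containing it form a connected subtree. Here vertex 1 appears in no bag, so the decomposition is invalid.

No — vertex 1 appears in no bag.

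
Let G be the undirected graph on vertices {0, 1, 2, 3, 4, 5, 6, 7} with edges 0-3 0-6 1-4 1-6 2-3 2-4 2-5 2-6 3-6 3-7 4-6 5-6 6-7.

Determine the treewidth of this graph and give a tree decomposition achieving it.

Treewidth 2.
One optimal decomposition is:
Bags: B1 = {0, 3, 6}  B2 = {2, 3, 6}  B3 = {2, 5, 6}  B4 = {3, 6, 7}  B5 = {2, 4, 6}  B6 = {1, 4, 6}
Tree: B1–B2, B2–B3, B2–B4, B2–B5, B5–B6

Every bag has size at most 3, so the width is 3 − 1 = 2 and tw(G) ≤ 2. On the other hand G contains the 3-clique {0, 3, 6}. A clique must lie in a single bag of any decomposition, so no decomposition can have width below 2. The upper and lower bounds meet at 2, so that is the treewidth.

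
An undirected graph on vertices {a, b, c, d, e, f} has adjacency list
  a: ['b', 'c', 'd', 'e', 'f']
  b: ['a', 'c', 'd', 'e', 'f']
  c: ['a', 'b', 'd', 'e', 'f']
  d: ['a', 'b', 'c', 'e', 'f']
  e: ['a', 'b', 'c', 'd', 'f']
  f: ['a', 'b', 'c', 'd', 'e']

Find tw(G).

5

A width-5 tree decomposition is:
Bags: B1 = {a, b, c, d, e, f}
Tree: (single bag)
With just one bag of size 6, the width is 6 − 1 = 5, so tw(G) ≤ 5. Conversely, {a, b, c, d, e, f} is a clique of size 6, and the vertices of any clique must share a bag in every tree decomposition; so some bag has ≥ 6 vertices and tw(G) ≥ 5. Therefore the treewidth is 5.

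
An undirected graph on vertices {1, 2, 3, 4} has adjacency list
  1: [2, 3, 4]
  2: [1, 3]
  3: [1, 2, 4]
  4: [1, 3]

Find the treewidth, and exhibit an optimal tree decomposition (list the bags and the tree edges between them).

Every bag has size at most 3, so the width is 3 − 1 = 2 and tw(G) ≤ 2. Conversely, {1, 2, 3} is a clique of size 3, and the vertices of any clique must share a bag in every tree decomposition; so some bag has ≥ 3 vertices and tw(G) ≥ 2. Hence tw(G) = 2 exactly.

Treewidth 2.
One optimal decomposition is:
Bags: B1 = {1, 2, 3}  B2 = {1, 3, 4}
Tree: B1–B2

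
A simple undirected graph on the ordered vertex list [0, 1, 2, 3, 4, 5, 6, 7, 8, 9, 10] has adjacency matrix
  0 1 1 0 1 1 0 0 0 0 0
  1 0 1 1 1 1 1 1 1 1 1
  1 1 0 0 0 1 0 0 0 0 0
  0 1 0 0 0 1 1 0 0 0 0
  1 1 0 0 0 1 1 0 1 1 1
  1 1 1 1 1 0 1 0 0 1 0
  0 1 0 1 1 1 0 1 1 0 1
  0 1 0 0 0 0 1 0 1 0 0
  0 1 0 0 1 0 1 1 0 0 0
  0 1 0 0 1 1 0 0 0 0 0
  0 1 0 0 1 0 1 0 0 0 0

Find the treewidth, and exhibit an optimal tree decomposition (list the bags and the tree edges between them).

Each bag holds 4 vertices, so the decomposition has width 3, which upper-bounds the treewidth. Conversely, {0, 1, 2, 5} is a clique of size 4, and the vertices of any clique must share a bag in every tree decomposition; so some bag has ≥ 4 vertices and tw(G) ≥ 3. Combining the bounds, tw(G) = 3.

Treewidth 3.
One such decomposition:
Bags: B1 = {1, 4, 5, 6}  B2 = {1, 4, 6, 8}  B3 = {0, 1, 4, 5}  B4 = {0, 1, 2, 5}  B5 = {1, 4, 6, 10}  B6 = {1, 3, 5, 6}  B7 = {1, 4, 5, 9}  B8 = {1, 6, 7, 8}
Tree: B1–B2, B1–B3, B3–B4, B2–B5, B1–B6, B1–B7, B2–B8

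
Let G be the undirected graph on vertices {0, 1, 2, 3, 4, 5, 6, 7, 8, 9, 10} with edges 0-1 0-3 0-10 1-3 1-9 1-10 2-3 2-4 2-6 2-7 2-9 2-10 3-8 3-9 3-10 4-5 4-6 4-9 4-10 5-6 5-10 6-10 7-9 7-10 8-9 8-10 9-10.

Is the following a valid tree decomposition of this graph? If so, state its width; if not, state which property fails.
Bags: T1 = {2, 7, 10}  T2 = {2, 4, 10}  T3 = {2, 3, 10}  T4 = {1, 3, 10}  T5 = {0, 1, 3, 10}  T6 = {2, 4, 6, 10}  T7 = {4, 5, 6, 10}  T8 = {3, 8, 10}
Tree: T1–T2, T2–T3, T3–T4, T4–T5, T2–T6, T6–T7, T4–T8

A tree decomposition must satisfy three properties: every vertex lies in some bag; for every edge, both endpoints lie together in some bag; and for every vertex, the bags containing it form a connected subtree. Here vertex 9 appears in no bag, so the decomposition is invalid.

No — vertex 9 appears in no bag.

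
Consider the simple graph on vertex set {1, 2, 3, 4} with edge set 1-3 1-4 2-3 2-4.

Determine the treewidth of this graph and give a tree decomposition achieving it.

Treewidth 2.
Bags: B1 = {1, 2, 4}  B2 = {1, 2, 3}
Tree: B1–B2

The largest bag has 3 vertices, giving width 2; this decomposition certifies tw(G) ≤ 2. For the lower bound, G contains the cycle 2–4–1–3–2, so G is not a forest; only forests have treewidth ≤ 1, hence tw(G) ≥ 2. The upper and lower bounds meet at 2, so that is the treewidth.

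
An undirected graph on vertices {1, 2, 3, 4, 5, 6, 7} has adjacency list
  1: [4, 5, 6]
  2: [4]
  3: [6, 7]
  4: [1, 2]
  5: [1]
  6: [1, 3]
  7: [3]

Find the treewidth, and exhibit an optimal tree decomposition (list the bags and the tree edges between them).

Treewidth 1.
One such decomposition:
Bags: B1 = {1, 6}  B2 = {3, 6}  B3 = {1, 5}  B4 = {3, 7}  B5 = {1, 4}  B6 = {2, 4}
Tree: B1–B2, B1–B3, B2–B4, B1–B5, B5–B6

Each bag holds 2 vertices, so the decomposition has width 1, which upper-bounds the treewidth. G has an edge, so its treewidth is at least 1. Combining the bounds, tw(G) = 1.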